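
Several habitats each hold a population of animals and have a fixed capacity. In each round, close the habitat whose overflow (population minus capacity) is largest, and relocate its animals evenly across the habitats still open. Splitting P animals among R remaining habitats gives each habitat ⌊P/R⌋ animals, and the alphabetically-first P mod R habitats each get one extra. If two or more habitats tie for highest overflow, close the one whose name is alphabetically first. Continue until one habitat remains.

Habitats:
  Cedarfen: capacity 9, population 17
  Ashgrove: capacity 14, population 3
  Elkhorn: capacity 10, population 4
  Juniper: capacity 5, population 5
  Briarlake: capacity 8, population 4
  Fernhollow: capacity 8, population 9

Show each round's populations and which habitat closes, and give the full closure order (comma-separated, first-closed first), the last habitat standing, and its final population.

Round 1: Ashgrove=3 Briarlake=4 Cedarfen=17 Elkhorn=4 Fernhollow=9 Juniper=5 → close Cedarfen (overflow 8)
  17÷5 = 3 each, +1 to first 2
Round 2: Ashgrove=7 Briarlake=8 Elkhorn=7 Fernhollow=12 Juniper=8 → close Fernhollow (overflow 4)
  12÷4 = 3 each, +1 to first 0
Round 3: Ashgrove=10 Briarlake=11 Elkhorn=10 Juniper=11 → close Juniper (overflow 6)
  11÷3 = 3 each, +1 to first 2
Round 4: Ashgrove=14 Briarlake=15 Elkhorn=13 → close Briarlake (overflow 7)
  15÷2 = 7 each, +1 to first 1
Round 5: Ashgrove=22 Elkhorn=20 → close Elkhorn (overflow 10)
  20÷1 = 20 each, +1 to first 0

Closure order: Cedarfen, Fernhollow, Juniper, Briarlake, Elkhorn
Last habitat: Ashgrove with 42 animals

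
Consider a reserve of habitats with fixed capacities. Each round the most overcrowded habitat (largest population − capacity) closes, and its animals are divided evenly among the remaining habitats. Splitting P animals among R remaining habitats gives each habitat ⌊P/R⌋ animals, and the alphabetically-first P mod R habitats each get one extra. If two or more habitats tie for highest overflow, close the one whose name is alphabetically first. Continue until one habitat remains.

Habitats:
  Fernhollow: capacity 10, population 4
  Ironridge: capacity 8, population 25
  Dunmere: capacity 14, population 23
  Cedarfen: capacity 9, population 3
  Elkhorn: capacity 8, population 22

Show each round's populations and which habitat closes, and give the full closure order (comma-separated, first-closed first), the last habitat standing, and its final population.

Round 1: Cedarfen=3 Dunmere=23 Elkhorn=22 Fernhollow=4 Ironridge=25 → close Ironridge (overflow 17)
  25÷4 = 6 each, +1 to first 1
Round 2: Cedarfen=10 Dunmere=29 Elkhorn=28 Fernhollow=10 → close Elkhorn (overflow 20)
  28÷3 = 9 each, +1 to first 1
Round 3: Cedarfen=20 Dunmere=38 Fernhollow=19 → close Dunmere (overflow 24)
  38÷2 = 19 each, +1 to first 0
Round 4: Cedarfen=39 Fernhollow=38 → close Cedarfen (overflow 30)
  39÷1 = 39 each, +1 to first 0

Closure order: Ironridge, Elkhorn, Dunmere, Cedarfen
Last habitat: Fernhollow with 77 animals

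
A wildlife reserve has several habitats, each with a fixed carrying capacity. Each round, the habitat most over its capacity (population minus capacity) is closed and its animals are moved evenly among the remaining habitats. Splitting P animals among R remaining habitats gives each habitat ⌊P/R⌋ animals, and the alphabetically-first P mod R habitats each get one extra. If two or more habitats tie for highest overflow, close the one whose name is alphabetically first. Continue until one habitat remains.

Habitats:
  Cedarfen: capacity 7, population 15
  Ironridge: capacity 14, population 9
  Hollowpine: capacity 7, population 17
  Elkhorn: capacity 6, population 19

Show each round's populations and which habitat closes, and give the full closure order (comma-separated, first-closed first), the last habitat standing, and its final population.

Closure order: Elkhorn, Hollowpine, Cedarfen
Last habitat: Ironridge with 60 animals

Round 1: Cedarfen=15 Elkhorn=19 Hollowpine=17 Ironridge=9 → close Elkhorn (overflow 13)
  19÷3 = 6 each, +1 to first 1
Round 2: Cedarfen=22 Hollowpine=23 Ironridge=15 → close Hollowpine (overflow 16)
  23÷2 = 11 each, +1 to first 1
Round 3: Cedarfen=34 Ironridge=26 → close Cedarfen (overflow 27)
  34÷1 = 34 each, +1 to first 0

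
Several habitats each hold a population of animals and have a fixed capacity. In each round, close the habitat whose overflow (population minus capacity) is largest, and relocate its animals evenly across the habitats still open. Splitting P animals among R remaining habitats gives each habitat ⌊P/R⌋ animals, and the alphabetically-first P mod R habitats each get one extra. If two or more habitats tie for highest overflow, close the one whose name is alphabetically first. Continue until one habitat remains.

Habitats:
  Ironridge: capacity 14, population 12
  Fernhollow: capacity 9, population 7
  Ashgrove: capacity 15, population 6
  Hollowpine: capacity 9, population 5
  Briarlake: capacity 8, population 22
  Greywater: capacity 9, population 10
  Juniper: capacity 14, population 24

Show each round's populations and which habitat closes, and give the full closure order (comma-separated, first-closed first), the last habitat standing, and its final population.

Round 1: Ashgrove=6 Briarlake=22 Fernhollow=7 Greywater=10 Hollowpine=5 Ironridge=12 Juniper=24 → close Briarlake (overflow 14)
  22÷6 = 3 each, +1 to first 4
Round 2: Ashgrove=10 Fernhollow=11 Greywater=14 Hollowpine=9 Ironridge=15 Juniper=27 → close Juniper (overflow 13)
  27÷5 = 5 each, +1 to first 2
Round 3: Ashgrove=16 Fernhollow=17 Greywater=19 Hollowpine=14 Ironridge=20 → close Greywater (overflow 10)
  19÷4 = 4 each, +1 to first 3
Round 4: Ashgrove=21 Fernhollow=22 Hollowpine=19 Ironridge=24 → close Fernhollow (overflow 13)
  22÷3 = 7 each, +1 to first 1
Round 5: Ashgrove=29 Hollowpine=26 Ironridge=31 → close Hollowpine (overflow 17)
  26÷2 = 13 each, +1 to first 0
Round 6: Ashgrove=42 Ironridge=44 → close Ironridge (overflow 30)
  44÷1 = 44 each, +1 to first 0

Closure order: Briarlake, Juniper, Greywater, Fernhollow, Hollowpine, Ironridge
Last habitat: Ashgrove with 86 animals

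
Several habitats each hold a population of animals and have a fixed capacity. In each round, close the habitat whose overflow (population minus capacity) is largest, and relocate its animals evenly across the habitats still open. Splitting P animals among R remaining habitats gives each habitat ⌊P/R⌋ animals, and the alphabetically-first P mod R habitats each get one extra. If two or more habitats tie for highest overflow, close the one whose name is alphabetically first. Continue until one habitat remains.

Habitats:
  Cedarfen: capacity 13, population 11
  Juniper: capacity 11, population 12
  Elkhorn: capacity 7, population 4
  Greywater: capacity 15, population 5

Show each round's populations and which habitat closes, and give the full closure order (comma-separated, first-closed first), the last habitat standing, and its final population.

Round 1: Cedarfen=11 Elkhorn=4 Greywater=5 Juniper=12 → close Juniper (overflow 1)
  12÷3 = 4 each, +1 to first 0
Round 2: Cedarfen=15 Elkhorn=8 Greywater=9 → close Cedarfen (overflow 2)
  15÷2 = 7 each, +1 to first 1
Round 3: Elkhorn=16 Greywater=16 → close Elkhorn (overflow 9)
  16÷1 = 16 each, +1 to first 0

Closure order: Juniper, Cedarfen, Elkhorn
Last habitat: Greywater with 32 animals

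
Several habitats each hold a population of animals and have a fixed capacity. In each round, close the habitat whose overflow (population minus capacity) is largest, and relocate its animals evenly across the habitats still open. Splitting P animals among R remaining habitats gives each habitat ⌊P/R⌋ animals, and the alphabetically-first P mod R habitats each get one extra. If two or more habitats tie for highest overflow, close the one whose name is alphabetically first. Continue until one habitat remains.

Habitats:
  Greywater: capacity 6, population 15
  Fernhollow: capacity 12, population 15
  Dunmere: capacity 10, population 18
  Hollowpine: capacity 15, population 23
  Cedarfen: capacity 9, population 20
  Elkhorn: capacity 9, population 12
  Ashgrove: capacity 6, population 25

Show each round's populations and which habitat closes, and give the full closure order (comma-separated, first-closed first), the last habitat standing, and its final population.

Round 1: Ashgrove=25 Cedarfen=20 Dunmere=18 Elkhorn=12 Fernhollow=15 Greywater=15 Hollowpine=23 → close Ashgrove (overflow 19)
  25÷6 = 4 each, +1 to first 1
Round 2: Cedarfen=25 Dunmere=22 Elkhorn=16 Fernhollow=19 Greywater=19 Hollowpine=27 → close Cedarfen (overflow 16)
  25÷5 = 5 each, +1 to first 0
Round 3: Dunmere=27 Elkhorn=21 Fernhollow=24 Greywater=24 Hollowpine=32 → close Greywater (overflow 18)
  24÷4 = 6 each, +1 to first 0
Round 4: Dunmere=33 Elkhorn=27 Fernhollow=30 Hollowpine=38 → close Dunmere (overflow 23)
  33÷3 = 11 each, +1 to first 0
Round 5: Elkhorn=38 Fernhollow=41 Hollowpine=49 → close Hollowpine (overflow 34)
  49÷2 = 24 each, +1 to first 1
Round 6: Elkhorn=63 Fernhollow=65 → close Elkhorn (overflow 54)
  63÷1 = 63 each, +1 to first 0

Closure order: Ashgrove, Cedarfen, Greywater, Dunmere, Hollowpine, Elkhorn
Last habitat: Fernhollow with 128 animals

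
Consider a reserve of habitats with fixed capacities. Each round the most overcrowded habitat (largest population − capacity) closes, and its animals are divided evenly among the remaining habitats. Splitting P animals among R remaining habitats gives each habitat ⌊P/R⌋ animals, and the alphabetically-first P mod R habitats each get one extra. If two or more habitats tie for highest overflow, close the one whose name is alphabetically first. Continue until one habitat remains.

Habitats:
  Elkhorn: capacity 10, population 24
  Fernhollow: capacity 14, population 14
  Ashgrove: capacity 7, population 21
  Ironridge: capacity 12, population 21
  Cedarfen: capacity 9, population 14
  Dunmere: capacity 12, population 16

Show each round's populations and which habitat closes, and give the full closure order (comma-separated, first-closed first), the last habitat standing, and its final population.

Closure order: Ashgrove, Elkhorn, Ironridge, Cedarfen, Dunmere
Last habitat: Fernhollow with 110 animals

Round 1: Ashgrove=21 Cedarfen=14 Dunmere=16 Elkhorn=24 Fernhollow=14 Ironridge=21 → close Ashgrove (overflow 14)
  21÷5 = 4 each, +1 to first 1
Round 2: Cedarfen=19 Dunmere=20 Elkhorn=28 Fernhollow=18 Ironridge=25 → close Elkhorn (overflow 18)
  28÷4 = 7 each, +1 to first 0
Round 3: Cedarfen=26 Dunmere=27 Fernhollow=25 Ironridge=32 → close Ironridge (overflow 20)
  32÷3 = 10 each, +1 to first 2
Round 4: Cedarfen=37 Dunmere=38 Fernhollow=35 → close Cedarfen (overflow 28)
  37÷2 = 18 each, +1 to first 1
Round 5: Dunmere=57 Fernhollow=53 → close Dunmere (overflow 45)
  57÷1 = 57 each, +1 to first 0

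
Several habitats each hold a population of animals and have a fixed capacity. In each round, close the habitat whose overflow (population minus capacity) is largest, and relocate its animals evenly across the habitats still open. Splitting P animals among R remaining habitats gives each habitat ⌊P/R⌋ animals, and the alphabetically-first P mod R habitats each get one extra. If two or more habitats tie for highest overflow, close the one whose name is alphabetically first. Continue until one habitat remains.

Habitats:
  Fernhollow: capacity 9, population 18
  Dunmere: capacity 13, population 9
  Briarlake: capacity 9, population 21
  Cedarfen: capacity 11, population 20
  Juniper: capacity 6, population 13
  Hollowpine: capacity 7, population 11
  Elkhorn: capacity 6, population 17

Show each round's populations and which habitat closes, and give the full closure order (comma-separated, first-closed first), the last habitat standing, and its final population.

Round 1: Briarlake=21 Cedarfen=20 Dunmere=9 Elkhorn=17 Fernhollow=18 Hollowpine=11 Juniper=13 → close Briarlake (overflow 12)
  21÷6 = 3 each, +1 to first 3
Round 2: Cedarfen=24 Dunmere=13 Elkhorn=21 Fernhollow=21 Hollowpine=14 Juniper=16 → close Elkhorn (overflow 15)
  21÷5 = 4 each, +1 to first 1
Round 3: Cedarfen=29 Dunmere=17 Fernhollow=25 Hollowpine=18 Juniper=20 → close Cedarfen (overflow 18)
  29÷4 = 7 each, +1 to first 1
Round 4: Dunmere=25 Fernhollow=32 Hollowpine=25 Juniper=27 → close Fernhollow (overflow 23)
  32÷3 = 10 each, +1 to first 2
Round 5: Dunmere=36 Hollowpine=36 Juniper=37 → close Juniper (overflow 31)
  37÷2 = 18 each, +1 to first 1
Round 6: Dunmere=55 Hollowpine=54 → close Hollowpine (overflow 47)
  54÷1 = 54 each, +1 to first 0

Closure order: Briarlake, Elkhorn, Cedarfen, Fernhollow, Juniper, Hollowpine
Last habitat: Dunmere with 109 animals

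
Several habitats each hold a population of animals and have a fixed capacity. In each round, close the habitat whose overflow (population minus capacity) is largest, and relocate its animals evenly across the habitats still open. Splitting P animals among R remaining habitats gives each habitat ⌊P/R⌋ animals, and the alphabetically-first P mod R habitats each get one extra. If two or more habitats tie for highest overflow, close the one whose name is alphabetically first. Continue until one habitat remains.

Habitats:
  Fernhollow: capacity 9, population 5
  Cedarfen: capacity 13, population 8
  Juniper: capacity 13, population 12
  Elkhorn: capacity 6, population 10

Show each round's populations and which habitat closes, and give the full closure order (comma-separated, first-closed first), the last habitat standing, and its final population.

Round 1: Cedarfen=8 Elkhorn=10 Fernhollow=5 Juniper=12 → close Elkhorn (overflow 4)
  10÷3 = 3 each, +1 to first 1
Round 2: Cedarfen=12 Fernhollow=8 Juniper=15 → close Juniper (overflow 2)
  15÷2 = 7 each, +1 to first 1
Round 3: Cedarfen=20 Fernhollow=15 → close Cedarfen (overflow 7)
  20÷1 = 20 each, +1 to first 0

Closure order: Elkhorn, Juniper, Cedarfen
Last habitat: Fernhollow with 35 animals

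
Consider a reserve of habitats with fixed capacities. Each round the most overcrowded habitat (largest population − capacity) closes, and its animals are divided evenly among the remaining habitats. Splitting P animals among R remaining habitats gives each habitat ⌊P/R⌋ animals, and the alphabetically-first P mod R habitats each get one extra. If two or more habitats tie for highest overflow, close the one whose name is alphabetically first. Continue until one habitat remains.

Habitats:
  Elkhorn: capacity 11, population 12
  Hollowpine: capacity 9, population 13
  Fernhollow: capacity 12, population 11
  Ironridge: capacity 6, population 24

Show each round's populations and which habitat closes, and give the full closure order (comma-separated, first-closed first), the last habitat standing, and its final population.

Closure order: Ironridge, Hollowpine, Elkhorn
Last habitat: Fernhollow with 60 animals

Round 1: Elkhorn=12 Fernhollow=11 Hollowpine=13 Ironridge=24 → close Ironridge (overflow 18)
  24÷3 = 8 each, +1 to first 0
Round 2: Elkhorn=20 Fernhollow=19 Hollowpine=21 → close Hollowpine (overflow 12)
  21÷2 = 10 each, +1 to first 1
Round 3: Elkhorn=31 Fernhollow=29 → close Elkhorn (overflow 20)
  31÷1 = 31 each, +1 to first 0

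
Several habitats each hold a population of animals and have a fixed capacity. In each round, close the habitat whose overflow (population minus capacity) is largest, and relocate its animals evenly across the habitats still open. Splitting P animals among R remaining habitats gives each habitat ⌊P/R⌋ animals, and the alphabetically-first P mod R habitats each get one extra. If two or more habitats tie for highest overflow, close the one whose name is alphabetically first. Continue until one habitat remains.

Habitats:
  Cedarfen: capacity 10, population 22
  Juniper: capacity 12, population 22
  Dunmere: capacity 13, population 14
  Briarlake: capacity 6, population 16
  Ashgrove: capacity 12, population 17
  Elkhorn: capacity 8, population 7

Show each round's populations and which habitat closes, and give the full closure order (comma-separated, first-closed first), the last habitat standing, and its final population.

Closure order: Cedarfen, Briarlake, Juniper, Ashgrove, Dunmere
Last habitat: Elkhorn with 98 animals

Round 1: Ashgrove=17 Briarlake=16 Cedarfen=22 Dunmere=14 Elkhorn=7 Juniper=22 → close Cedarfen (overflow 12)
  22÷5 = 4 each, +1 to first 2
Round 2: Ashgrove=22 Briarlake=21 Dunmere=18 Elkhorn=11 Juniper=26 → close Briarlake (overflow 15)
  21÷4 = 5 each, +1 to first 1
Round 3: Ashgrove=28 Dunmere=23 Elkhorn=16 Juniper=31 → close Juniper (overflow 19)
  31÷3 = 10 each, +1 to first 1
Round 4: Ashgrove=39 Dunmere=33 Elkhorn=26 → close Ashgrove (overflow 27)
  39÷2 = 19 each, +1 to first 1
Round 5: Dunmere=53 Elkhorn=45 → close Dunmere (overflow 40)
  53÷1 = 53 each, +1 to first 0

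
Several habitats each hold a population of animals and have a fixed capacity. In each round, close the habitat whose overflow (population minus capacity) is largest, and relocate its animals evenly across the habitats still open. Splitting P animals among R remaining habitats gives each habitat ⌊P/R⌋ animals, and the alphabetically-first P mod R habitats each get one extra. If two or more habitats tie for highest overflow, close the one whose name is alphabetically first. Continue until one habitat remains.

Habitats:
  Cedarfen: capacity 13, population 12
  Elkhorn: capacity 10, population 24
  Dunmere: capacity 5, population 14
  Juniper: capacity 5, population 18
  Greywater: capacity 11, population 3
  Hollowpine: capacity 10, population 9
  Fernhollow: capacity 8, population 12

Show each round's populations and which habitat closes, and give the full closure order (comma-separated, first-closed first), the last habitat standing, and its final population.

Closure order: Elkhorn, Juniper, Dunmere, Fernhollow, Cedarfen, Hollowpine
Last habitat: Greywater with 92 animals

Round 1: Cedarfen=12 Dunmere=14 Elkhorn=24 Fernhollow=12 Greywater=3 Hollowpine=9 Juniper=18 → close Elkhorn (overflow 14)
  24÷6 = 4 each, +1 to first 0
Round 2: Cedarfen=16 Dunmere=18 Fernhollow=16 Greywater=7 Hollowpine=13 Juniper=22 → close Juniper (overflow 17)
  22÷5 = 4 each, +1 to first 2
Round 3: Cedarfen=21 Dunmere=23 Fernhollow=20 Greywater=11 Hollowpine=17 → close Dunmere (overflow 18)
  23÷4 = 5 each, +1 to first 3
Round 4: Cedarfen=27 Fernhollow=26 Greywater=17 Hollowpine=22 → close Fernhollow (overflow 18)
  26÷3 = 8 each, +1 to first 2
Round 5: Cedarfen=36 Greywater=26 Hollowpine=30 → close Cedarfen (overflow 23)
  36÷2 = 18 each, +1 to first 0
Round 6: Greywater=44 Hollowpine=48 → close Hollowpine (overflow 38)
  48÷1 = 48 each, +1 to first 0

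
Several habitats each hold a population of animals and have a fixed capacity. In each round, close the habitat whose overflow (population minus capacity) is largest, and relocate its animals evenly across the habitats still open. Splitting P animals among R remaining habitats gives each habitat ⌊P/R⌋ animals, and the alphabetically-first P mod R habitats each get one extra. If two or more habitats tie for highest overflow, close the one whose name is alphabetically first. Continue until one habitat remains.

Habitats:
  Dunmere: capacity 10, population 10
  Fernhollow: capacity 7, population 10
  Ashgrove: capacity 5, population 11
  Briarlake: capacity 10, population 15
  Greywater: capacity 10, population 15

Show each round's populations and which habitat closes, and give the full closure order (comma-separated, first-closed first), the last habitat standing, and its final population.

Closure order: Ashgrove, Briarlake, Greywater, Fernhollow
Last habitat: Dunmere with 61 animals

Round 1: Ashgrove=11 Briarlake=15 Dunmere=10 Fernhollow=10 Greywater=15 → close Ashgrove (overflow 6)
  11÷4 = 2 each, +1 to first 3
Round 2: Briarlake=18 Dunmere=13 Fernhollow=13 Greywater=17 → close Briarlake (overflow 8)
  18÷3 = 6 each, +1 to first 0
Round 3: Dunmere=19 Fernhollow=19 Greywater=23 → close Greywater (overflow 13)
  23÷2 = 11 each, +1 to first 1
Round 4: Dunmere=31 Fernhollow=30 → close Fernhollow (overflow 23)
  30÷1 = 30 each, +1 to first 0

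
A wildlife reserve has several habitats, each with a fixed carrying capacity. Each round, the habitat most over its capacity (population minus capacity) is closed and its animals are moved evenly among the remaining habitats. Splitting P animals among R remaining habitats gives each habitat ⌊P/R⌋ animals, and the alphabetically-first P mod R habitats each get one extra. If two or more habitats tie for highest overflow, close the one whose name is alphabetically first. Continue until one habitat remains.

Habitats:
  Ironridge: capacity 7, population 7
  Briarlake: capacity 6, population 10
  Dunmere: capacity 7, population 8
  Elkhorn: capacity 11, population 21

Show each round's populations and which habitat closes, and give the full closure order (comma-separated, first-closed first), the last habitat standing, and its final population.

Round 1: Briarlake=10 Dunmere=8 Elkhorn=21 Ironridge=7 → close Elkhorn (overflow 10)
  21÷3 = 7 each, +1 to first 0
Round 2: Briarlake=17 Dunmere=15 Ironridge=14 → close Briarlake (overflow 11)
  17÷2 = 8 each, +1 to first 1
Round 3: Dunmere=24 Ironridge=22 → close Dunmere (overflow 17)
  24÷1 = 24 each, +1 to first 0

Closure order: Elkhorn, Briarlake, Dunmere
Last habitat: Ironridge with 46 animals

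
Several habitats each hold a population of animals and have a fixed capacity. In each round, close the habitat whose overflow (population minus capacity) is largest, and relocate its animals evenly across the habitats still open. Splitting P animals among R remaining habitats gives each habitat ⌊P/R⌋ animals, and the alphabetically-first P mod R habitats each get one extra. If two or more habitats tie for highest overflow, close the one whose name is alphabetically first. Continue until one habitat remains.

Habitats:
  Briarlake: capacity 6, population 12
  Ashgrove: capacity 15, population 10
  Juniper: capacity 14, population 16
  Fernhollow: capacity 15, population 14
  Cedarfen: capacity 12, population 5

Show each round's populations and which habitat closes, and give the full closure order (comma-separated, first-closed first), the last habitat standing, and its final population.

Closure order: Briarlake, Juniper, Fernhollow, Ashgrove
Last habitat: Cedarfen with 57 animals

Round 1: Ashgrove=10 Briarlake=12 Cedarfen=5 Fernhollow=14 Juniper=16 → close Briarlake (overflow 6)
  12÷4 = 3 each, +1 to first 0
Round 2: Ashgrove=13 Cedarfen=8 Fernhollow=17 Juniper=19 → close Juniper (overflow 5)
  19÷3 = 6 each, +1 to first 1
Round 3: Ashgrove=20 Cedarfen=14 Fernhollow=23 → close Fernhollow (overflow 8)
  23÷2 = 11 each, +1 to first 1
Round 4: Ashgrove=32 Cedarfen=25 → close Ashgrove (overflow 17)
  32÷1 = 32 each, +1 to first 0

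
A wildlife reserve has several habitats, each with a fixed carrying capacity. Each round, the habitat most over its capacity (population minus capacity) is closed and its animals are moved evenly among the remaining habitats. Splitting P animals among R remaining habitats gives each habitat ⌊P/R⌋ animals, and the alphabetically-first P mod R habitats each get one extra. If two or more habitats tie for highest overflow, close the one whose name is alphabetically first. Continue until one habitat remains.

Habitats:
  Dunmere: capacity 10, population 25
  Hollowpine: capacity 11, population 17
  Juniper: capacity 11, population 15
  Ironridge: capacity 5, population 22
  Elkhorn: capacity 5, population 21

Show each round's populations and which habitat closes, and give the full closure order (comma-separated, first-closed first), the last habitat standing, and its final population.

Round 1: Dunmere=25 Elkhorn=21 Hollowpine=17 Ironridge=22 Juniper=15 → close Ironridge (overflow 17)
  22÷4 = 5 each, +1 to first 2
Round 2: Dunmere=31 Elkhorn=27 Hollowpine=22 Juniper=20 → close Elkhorn (overflow 22)
  27÷3 = 9 each, +1 to first 0
Round 3: Dunmere=40 Hollowpine=31 Juniper=29 → close Dunmere (overflow 30)
  40÷2 = 20 each, +1 to first 0
Round 4: Hollowpine=51 Juniper=49 → close Hollowpine (overflow 40)
  51÷1 = 51 each, +1 to first 0

Closure order: Ironridge, Elkhorn, Dunmere, Hollowpine
Last habitat: Juniper with 100 animals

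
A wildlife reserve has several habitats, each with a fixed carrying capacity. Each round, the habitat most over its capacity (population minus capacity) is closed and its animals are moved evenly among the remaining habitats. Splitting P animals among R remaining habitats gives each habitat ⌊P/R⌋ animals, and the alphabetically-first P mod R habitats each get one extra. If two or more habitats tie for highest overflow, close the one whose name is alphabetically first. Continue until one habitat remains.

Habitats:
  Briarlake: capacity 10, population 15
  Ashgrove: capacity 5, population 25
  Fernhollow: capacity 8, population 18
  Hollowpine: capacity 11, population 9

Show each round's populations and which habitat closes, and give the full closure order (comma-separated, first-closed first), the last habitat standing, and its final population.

Closure order: Ashgrove, Fernhollow, Briarlake
Last habitat: Hollowpine with 67 animals

Round 1: Ashgrove=25 Briarlake=15 Fernhollow=18 Hollowpine=9 → close Ashgrove (overflow 20)
  25÷3 = 8 each, +1 to first 1
Round 2: Briarlake=24 Fernhollow=26 Hollowpine=17 → close Fernhollow (overflow 18)
  26÷2 = 13 each, +1 to first 0
Round 3: Briarlake=37 Hollowpine=30 → close Briarlake (overflow 27)
  37÷1 = 37 each, +1 to first 0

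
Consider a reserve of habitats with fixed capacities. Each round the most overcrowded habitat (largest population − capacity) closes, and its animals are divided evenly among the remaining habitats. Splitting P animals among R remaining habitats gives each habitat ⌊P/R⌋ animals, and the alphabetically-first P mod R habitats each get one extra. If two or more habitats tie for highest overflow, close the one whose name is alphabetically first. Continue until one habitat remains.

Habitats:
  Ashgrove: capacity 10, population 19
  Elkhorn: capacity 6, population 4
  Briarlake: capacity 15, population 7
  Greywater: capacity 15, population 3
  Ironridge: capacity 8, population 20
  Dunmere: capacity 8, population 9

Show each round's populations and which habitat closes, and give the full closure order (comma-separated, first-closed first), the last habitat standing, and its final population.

Round 1: Ashgrove=19 Briarlake=7 Dunmere=9 Elkhorn=4 Greywater=3 Ironridge=20 → close Ironridge (overflow 12)
  20÷5 = 4 each, +1 to first 0
Round 2: Ashgrove=23 Briarlake=11 Dunmere=13 Elkhorn=8 Greywater=7 → close Ashgrove (overflow 13)
  23÷4 = 5 each, +1 to first 3
Round 3: Briarlake=17 Dunmere=19 Elkhorn=14 Greywater=12 → close Dunmere (overflow 11)
  19÷3 = 6 each, +1 to first 1
Round 4: Briarlake=24 Elkhorn=20 Greywater=18 → close Elkhorn (overflow 14)
  20÷2 = 10 each, +1 to first 0
Round 5: Briarlake=34 Greywater=28 → close Briarlake (overflow 19)
  34÷1 = 34 each, +1 to first 0

Closure order: Ironridge, Ashgrove, Dunmere, Elkhorn, Briarlake
Last habitat: Greywater with 62 animals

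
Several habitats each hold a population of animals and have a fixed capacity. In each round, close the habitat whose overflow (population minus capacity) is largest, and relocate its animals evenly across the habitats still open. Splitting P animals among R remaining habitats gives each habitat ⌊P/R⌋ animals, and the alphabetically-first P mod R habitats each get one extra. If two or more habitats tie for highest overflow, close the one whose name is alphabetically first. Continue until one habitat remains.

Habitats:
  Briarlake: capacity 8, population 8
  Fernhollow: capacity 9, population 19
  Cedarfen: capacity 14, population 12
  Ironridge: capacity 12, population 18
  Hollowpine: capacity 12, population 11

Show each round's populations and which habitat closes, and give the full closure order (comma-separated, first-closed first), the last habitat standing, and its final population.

Closure order: Fernhollow, Ironridge, Briarlake, Cedarfen
Last habitat: Hollowpine with 68 animals

Round 1: Briarlake=8 Cedarfen=12 Fernhollow=19 Hollowpine=11 Ironridge=18 → close Fernhollow (overflow 10)
  19÷4 = 4 each, +1 to first 3
Round 2: Briarlake=13 Cedarfen=17 Hollowpine=16 Ironridge=22 → close Ironridge (overflow 10)
  22÷3 = 7 each, +1 to first 1
Round 3: Briarlake=21 Cedarfen=24 Hollowpine=23 → close Briarlake (overflow 13)
  21÷2 = 10 each, +1 to first 1
Round 4: Cedarfen=35 Hollowpine=33 → close Cedarfen (overflow 21)
  35÷1 = 35 each, +1 to first 0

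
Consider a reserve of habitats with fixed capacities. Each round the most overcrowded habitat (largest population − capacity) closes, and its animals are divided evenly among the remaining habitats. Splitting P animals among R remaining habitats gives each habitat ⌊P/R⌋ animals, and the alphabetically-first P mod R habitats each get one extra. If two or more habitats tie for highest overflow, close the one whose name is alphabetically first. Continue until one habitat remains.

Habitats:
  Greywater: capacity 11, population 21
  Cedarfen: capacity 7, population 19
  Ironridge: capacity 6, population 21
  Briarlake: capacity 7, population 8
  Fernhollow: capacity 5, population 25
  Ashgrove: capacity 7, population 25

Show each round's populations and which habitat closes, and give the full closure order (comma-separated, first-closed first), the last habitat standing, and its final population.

Round 1: Ashgrove=25 Briarlake=8 Cedarfen=19 Fernhollow=25 Greywater=21 Ironridge=21 → close Fernhollow (overflow 20)
  25÷5 = 5 each, +1 to first 0
Round 2: Ashgrove=30 Briarlake=13 Cedarfen=24 Greywater=26 Ironridge=26 → close Ashgrove (overflow 23)
  30÷4 = 7 each, +1 to first 2
Round 3: Briarlake=21 Cedarfen=32 Greywater=33 Ironridge=33 → close Ironridge (overflow 27)
  33÷3 = 11 each, +1 to first 0
Round 4: Briarlake=32 Cedarfen=43 Greywater=44 → close Cedarfen (overflow 36)
  43÷2 = 21 each, +1 to first 1
Round 5: Briarlake=54 Greywater=65 → close Greywater (overflow 54)
  65÷1 = 65 each, +1 to first 0

Closure order: Fernhollow, Ashgrove, Ironridge, Cedarfen, Greywater
Last habitat: Briarlake with 119 animals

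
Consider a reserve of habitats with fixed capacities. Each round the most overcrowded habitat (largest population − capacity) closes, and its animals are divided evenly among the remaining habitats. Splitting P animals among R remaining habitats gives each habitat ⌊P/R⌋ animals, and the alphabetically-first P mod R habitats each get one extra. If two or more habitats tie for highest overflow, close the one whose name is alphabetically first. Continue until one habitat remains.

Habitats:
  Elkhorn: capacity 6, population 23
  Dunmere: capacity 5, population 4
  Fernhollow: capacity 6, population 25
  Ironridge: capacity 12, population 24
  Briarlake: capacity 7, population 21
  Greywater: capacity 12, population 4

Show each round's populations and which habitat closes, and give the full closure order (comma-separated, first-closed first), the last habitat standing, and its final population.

Closure order: Fernhollow, Elkhorn, Briarlake, Ironridge, Dunmere
Last habitat: Greywater with 101 animals

Round 1: Briarlake=21 Dunmere=4 Elkhorn=23 Fernhollow=25 Greywater=4 Ironridge=24 → close Fernhollow (overflow 19)
  25÷5 = 5 each, +1 to first 0
Round 2: Briarlake=26 Dunmere=9 Elkhorn=28 Greywater=9 Ironridge=29 → close Elkhorn (overflow 22)
  28÷4 = 7 each, +1 to first 0
Round 3: Briarlake=33 Dunmere=16 Greywater=16 Ironridge=36 → close Briarlake (overflow 26)
  33÷3 = 11 each, +1 to first 0
Round 4: Dunmere=27 Greywater=27 Ironridge=47 → close Ironridge (overflow 35)
  47÷2 = 23 each, +1 to first 1
Round 5: Dunmere=51 Greywater=50 → close Dunmere (overflow 46)
  51÷1 = 51 each, +1 to first 0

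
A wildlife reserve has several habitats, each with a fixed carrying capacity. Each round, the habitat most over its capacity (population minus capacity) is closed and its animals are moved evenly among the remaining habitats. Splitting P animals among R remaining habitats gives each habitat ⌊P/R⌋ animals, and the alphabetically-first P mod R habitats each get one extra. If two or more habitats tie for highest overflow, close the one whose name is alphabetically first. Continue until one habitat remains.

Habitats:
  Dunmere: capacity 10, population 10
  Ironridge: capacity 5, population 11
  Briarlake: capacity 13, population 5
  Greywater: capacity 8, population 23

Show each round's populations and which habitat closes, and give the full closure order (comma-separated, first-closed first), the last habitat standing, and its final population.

Closure order: Greywater, Ironridge, Dunmere
Last habitat: Briarlake with 49 animals

Round 1: Briarlake=5 Dunmere=10 Greywater=23 Ironridge=11 → close Greywater (overflow 15)
  23÷3 = 7 each, +1 to first 2
Round 2: Briarlake=13 Dunmere=18 Ironridge=18 → close Ironridge (overflow 13)
  18÷2 = 9 each, +1 to first 0
Round 3: Briarlake=22 Dunmere=27 → close Dunmere (overflow 17)
  27÷1 = 27 each, +1 to first 0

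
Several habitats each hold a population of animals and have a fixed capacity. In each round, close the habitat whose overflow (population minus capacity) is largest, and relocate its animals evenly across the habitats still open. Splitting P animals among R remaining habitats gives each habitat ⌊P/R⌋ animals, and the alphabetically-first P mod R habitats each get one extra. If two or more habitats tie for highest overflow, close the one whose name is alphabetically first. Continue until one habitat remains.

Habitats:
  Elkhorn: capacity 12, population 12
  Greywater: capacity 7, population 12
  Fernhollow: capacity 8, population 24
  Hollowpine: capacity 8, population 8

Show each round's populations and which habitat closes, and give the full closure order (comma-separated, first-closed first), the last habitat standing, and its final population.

Round 1: Elkhorn=12 Fernhollow=24 Greywater=12 Hollowpine=8 → close Fernhollow (overflow 16)
  24÷3 = 8 each, +1 to first 0
Round 2: Elkhorn=20 Greywater=20 Hollowpine=16 → close Greywater (overflow 13)
  20÷2 = 10 each, +1 to first 0
Round 3: Elkhorn=30 Hollowpine=26 → close Elkhorn (overflow 18)
  30÷1 = 30 each, +1 to first 0

Closure order: Fernhollow, Greywater, Elkhorn
Last habitat: Hollowpine with 56 animals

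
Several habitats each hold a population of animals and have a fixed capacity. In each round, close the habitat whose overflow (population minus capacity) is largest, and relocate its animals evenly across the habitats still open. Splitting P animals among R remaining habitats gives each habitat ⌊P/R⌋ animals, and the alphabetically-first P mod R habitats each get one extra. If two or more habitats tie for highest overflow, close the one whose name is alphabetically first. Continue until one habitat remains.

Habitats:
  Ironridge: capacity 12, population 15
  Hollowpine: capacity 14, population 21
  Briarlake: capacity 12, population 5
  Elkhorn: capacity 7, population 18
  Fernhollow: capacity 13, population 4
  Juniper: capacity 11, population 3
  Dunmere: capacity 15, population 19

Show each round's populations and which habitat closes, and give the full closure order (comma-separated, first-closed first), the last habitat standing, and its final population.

Closure order: Elkhorn, Hollowpine, Dunmere, Ironridge, Briarlake, Fernhollow
Last habitat: Juniper with 85 animals

Round 1: Briarlake=5 Dunmere=19 Elkhorn=18 Fernhollow=4 Hollowpine=21 Ironridge=15 Juniper=3 → close Elkhorn (overflow 11)
  18÷6 = 3 each, +1 to first 0
Round 2: Briarlake=8 Dunmere=22 Fernhollow=7 Hollowpine=24 Ironridge=18 Juniper=6 → close Hollowpine (overflow 10)
  24÷5 = 4 each, +1 to first 4
Round 3: Briarlake=13 Dunmere=27 Fernhollow=12 Ironridge=23 Juniper=10 → close Dunmere (overflow 12)
  27÷4 = 6 each, +1 to first 3
Round 4: Briarlake=20 Fernhollow=19 Ironridge=30 Juniper=16 → close Ironridge (overflow 18)
  30÷3 = 10 each, +1 to first 0
Round 5: Briarlake=30 Fernhollow=29 Juniper=26 → close Briarlake (overflow 18)
  30÷2 = 15 each, +1 to first 0
Round 6: Fernhollow=44 Juniper=41 → close Fernhollow (overflow 31)
  44÷1 = 44 each, +1 to first 0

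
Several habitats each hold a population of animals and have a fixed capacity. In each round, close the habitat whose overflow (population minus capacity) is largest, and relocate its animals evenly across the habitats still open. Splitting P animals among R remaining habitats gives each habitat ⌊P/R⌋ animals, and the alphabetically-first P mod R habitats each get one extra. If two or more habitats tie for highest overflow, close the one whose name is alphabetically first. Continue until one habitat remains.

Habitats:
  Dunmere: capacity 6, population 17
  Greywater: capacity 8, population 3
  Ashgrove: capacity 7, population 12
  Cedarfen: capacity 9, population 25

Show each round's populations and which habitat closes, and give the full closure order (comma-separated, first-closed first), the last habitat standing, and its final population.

Closure order: Cedarfen, Dunmere, Ashgrove
Last habitat: Greywater with 57 animals

Round 1: Ashgrove=12 Cedarfen=25 Dunmere=17 Greywater=3 → close Cedarfen (overflow 16)
  25÷3 = 8 each, +1 to first 1
Round 2: Ashgrove=21 Dunmere=25 Greywater=11 → close Dunmere (overflow 19)
  25÷2 = 12 each, +1 to first 1
Round 3: Ashgrove=34 Greywater=23 → close Ashgrove (overflow 27)
  34÷1 = 34 each, +1 to first 0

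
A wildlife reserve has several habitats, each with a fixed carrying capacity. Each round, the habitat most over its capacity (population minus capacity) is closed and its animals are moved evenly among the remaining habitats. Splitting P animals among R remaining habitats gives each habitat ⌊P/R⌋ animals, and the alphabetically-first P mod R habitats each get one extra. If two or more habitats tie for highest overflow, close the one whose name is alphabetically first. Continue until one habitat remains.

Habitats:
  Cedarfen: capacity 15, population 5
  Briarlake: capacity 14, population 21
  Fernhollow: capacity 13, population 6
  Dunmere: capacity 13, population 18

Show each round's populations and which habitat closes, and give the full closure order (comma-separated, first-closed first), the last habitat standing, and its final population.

Closure order: Briarlake, Dunmere, Fernhollow
Last habitat: Cedarfen with 50 animals

Round 1: Briarlake=21 Cedarfen=5 Dunmere=18 Fernhollow=6 → close Briarlake (overflow 7)
  21÷3 = 7 each, +1 to first 0
Round 2: Cedarfen=12 Dunmere=25 Fernhollow=13 → close Dunmere (overflow 12)
  25÷2 = 12 each, +1 to first 1
Round 3: Cedarfen=25 Fernhollow=25 → close Fernhollow (overflow 12)
  25÷1 = 25 each, +1 to first 0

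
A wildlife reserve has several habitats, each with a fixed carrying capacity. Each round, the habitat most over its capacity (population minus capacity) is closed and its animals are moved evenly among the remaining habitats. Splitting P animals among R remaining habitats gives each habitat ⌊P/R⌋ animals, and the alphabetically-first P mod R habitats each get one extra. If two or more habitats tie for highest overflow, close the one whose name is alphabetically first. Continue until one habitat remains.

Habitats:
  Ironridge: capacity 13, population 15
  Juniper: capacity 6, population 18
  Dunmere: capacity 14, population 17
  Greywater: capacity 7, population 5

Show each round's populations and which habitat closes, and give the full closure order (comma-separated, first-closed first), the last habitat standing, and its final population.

Round 1: Dunmere=17 Greywater=5 Ironridge=15 Juniper=18 → close Juniper (overflow 12)
  18÷3 = 6 each, +1 to first 0
Round 2: Dunmere=23 Greywater=11 Ironridge=21 → close Dunmere (overflow 9)
  23÷2 = 11 each, +1 to first 1
Round 3: Greywater=23 Ironridge=32 → close Ironridge (overflow 19)
  32÷1 = 32 each, +1 to first 0

Closure order: Juniper, Dunmere, Ironridge
Last habitat: Greywater with 55 animals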